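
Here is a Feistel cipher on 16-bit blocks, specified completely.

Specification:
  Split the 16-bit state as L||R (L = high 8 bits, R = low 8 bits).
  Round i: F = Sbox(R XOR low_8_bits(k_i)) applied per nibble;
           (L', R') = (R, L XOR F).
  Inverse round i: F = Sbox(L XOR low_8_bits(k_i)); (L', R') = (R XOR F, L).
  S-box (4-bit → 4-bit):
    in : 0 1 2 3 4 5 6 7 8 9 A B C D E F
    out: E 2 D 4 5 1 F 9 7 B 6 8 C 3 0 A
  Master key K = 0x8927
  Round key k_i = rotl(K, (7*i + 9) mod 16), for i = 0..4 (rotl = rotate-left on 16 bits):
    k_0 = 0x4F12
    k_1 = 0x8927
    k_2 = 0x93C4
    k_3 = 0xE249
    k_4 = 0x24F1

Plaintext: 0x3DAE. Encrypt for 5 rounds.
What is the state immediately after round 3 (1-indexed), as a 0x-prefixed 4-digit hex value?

0x1180

s_0 = plaintext = 0x3DAE
s_1 = Round(s_0, k_0) = 0xAEB1
s_2 = Round(s_1, k_1) = 0xB111
s_3 = Round(s_2, k_2) = 0x1180
s_4 = Round(s_3, k_3) = 0x80DA
s_5 = Round(s_4, k_4) = 0xDA58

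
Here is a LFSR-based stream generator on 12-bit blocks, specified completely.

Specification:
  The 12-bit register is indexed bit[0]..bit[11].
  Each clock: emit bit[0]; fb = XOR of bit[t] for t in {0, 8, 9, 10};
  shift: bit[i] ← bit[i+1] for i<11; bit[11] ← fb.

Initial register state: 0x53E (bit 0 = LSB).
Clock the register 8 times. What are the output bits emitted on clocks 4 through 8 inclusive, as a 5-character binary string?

reg_0 = 0x53E
clock 1: out=0, reg = 0x29F
clock 2: out=1, reg = 0x14F
clock 3: out=1, reg = 0x0A7
clock 4: out=1, reg = 0x853
clock 5: out=1, reg = 0xC29
clock 6: out=1, reg = 0x614
clock 7: out=0, reg = 0x30A
clock 8: out=0, reg = 0x185

11100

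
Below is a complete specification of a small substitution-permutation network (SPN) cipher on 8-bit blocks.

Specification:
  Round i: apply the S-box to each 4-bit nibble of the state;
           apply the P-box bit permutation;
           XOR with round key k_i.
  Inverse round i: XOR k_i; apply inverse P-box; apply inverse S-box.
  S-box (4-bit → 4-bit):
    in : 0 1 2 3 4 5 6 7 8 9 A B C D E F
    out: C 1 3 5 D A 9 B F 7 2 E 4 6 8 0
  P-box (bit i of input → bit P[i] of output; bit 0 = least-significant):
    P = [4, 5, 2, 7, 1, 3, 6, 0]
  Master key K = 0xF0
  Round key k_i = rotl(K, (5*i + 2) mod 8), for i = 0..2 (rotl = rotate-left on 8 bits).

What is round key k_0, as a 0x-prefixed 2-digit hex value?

K = 0xF0
k_0 = rotl(K, (5*0+2) mod 8) = rotl(K, 2) = 0xC3

0xC3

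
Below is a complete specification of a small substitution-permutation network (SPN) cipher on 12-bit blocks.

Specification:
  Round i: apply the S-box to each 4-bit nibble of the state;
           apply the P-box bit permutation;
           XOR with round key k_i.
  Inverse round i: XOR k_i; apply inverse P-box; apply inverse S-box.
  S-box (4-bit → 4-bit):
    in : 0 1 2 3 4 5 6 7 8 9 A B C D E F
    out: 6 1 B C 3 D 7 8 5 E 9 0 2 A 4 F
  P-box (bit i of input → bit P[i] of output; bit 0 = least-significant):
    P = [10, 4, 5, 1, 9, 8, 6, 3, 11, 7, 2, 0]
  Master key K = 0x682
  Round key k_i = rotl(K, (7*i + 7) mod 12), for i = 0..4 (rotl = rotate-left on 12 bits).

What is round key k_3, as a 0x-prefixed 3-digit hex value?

0x826

K = 0x682
k_0 = rotl(K, (7*0+7) mod 12) = rotl(K, 7) = 0x134
k_1 = rotl(K, (7*1+7) mod 12) = rotl(K, 2) = 0xA09
k_2 = rotl(K, (7*2+7) mod 12) = rotl(K, 9) = 0x4D0
k_3 = rotl(K, (7*3+7) mod 12) = rotl(K, 4) = 0x826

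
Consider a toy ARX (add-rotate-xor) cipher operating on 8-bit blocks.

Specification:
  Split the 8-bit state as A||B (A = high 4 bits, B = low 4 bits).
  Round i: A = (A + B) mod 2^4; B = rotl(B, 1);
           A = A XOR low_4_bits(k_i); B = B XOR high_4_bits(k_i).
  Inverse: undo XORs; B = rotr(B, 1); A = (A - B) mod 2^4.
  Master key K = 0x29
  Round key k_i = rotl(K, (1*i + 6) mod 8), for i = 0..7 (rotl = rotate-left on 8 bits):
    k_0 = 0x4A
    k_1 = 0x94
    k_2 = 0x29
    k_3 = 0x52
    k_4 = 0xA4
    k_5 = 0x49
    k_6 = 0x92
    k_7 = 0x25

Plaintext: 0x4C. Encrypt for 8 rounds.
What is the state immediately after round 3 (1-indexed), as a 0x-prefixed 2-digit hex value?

0xC6

s_0 = plaintext = 0x4C
s_1 = Round(s_0, k_0) = 0xAD
s_2 = Round(s_1, k_1) = 0x32
s_3 = Round(s_2, k_2) = 0xC6
s_4 = Round(s_3, k_3) = 0x09
s_5 = Round(s_4, k_4) = 0xD9
s_6 = Round(s_5, k_5) = 0xF7
s_7 = Round(s_6, k_6) = 0x47
s_8 = Round(s_7, k_7) = 0xEC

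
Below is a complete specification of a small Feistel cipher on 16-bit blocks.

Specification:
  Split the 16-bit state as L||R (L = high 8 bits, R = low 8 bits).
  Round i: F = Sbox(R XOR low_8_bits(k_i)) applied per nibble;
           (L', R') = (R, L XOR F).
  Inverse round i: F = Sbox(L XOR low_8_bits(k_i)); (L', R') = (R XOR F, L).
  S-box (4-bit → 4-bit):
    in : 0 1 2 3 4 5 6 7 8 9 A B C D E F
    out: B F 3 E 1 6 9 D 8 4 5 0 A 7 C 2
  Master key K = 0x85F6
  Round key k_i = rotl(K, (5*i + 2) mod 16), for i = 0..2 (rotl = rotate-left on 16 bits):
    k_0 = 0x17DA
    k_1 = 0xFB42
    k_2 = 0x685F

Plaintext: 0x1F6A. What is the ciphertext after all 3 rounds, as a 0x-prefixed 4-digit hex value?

s_0 = plaintext = 0x1F6A
s_1 = Round(s_0, k_0) = 0x6A14
s_2 = Round(s_1, k_1) = 0x1403
s_3 = Round(s_2, k_2) = 0x037E

0x037E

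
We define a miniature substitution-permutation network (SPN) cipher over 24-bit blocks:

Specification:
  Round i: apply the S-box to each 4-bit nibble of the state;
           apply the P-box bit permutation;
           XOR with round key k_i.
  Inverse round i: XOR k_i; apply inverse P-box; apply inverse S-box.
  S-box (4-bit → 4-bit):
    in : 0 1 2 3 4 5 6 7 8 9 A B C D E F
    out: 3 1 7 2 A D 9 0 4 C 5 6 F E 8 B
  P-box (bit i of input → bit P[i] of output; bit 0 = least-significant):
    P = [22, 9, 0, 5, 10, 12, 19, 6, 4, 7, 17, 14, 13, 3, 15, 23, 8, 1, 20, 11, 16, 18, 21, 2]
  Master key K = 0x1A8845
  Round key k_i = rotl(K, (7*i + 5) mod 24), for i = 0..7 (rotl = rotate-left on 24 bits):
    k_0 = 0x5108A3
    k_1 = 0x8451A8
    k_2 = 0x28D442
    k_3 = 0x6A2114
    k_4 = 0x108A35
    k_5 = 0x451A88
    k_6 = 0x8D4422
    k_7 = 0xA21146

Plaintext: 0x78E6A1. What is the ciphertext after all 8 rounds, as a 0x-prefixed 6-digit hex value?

s_0 = plaintext = 0x78E6A1
s_1 = Round(s_0, k_0) = 0x894CB3
s_2 = Round(s_1, k_1) = 0x3E0B30
s_3 = Round(s_2, k_2) = 0x6EEECA
s_4 = Round(s_3, k_3) = 0xA37D51
s_5 = Round(s_4, k_4) = 0x7BCEF7
s_6 = Round(s_5, k_5) = 0xD5EEC2
s_7 = Round(s_6, k_6) = 0x711B67
s_8 = Round(s_7, k_7) = 0xA03486

0xA03486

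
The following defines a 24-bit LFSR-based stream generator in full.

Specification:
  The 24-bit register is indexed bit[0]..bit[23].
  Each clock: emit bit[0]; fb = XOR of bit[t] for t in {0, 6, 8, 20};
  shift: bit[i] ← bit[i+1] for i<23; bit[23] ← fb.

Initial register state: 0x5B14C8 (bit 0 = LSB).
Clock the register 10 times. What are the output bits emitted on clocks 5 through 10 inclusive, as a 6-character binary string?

reg_0 = 0x5B14C8
clock 1: out=0, reg = 0x2D8A64
clock 2: out=0, reg = 0x96C532
clock 3: out=0, reg = 0x4B6299
clock 4: out=1, reg = 0xA5B14C
clock 5: out=0, reg = 0x52D8A6
clock 6: out=0, reg = 0xA96C53
clock 7: out=1, reg = 0x54B629
clock 8: out=1, reg = 0x2A5B14
clock 9: out=0, reg = 0x952D8A
clock 10: out=0, reg = 0x4A96C5

001100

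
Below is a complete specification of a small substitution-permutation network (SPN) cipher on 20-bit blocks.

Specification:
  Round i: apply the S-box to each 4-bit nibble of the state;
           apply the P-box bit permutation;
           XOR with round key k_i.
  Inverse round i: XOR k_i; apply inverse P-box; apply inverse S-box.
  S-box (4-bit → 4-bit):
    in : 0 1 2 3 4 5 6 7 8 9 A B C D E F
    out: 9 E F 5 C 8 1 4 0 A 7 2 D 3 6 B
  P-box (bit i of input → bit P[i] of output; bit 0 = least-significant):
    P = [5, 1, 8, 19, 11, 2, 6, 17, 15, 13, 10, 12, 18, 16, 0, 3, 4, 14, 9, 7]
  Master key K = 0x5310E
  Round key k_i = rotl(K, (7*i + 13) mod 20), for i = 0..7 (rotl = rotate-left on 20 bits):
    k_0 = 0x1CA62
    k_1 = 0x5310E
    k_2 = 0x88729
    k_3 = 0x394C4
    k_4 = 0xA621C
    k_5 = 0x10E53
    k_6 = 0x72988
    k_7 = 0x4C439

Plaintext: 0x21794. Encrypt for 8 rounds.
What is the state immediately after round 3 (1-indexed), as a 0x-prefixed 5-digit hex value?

s_0 = plaintext = 0x21794
s_1 = Round(s_0, k_0) = 0xA8DFF
s_2 = Round(s_1, k_1) = 0xFDB38
s_3 = Round(s_2, k_2) = 0xDEFF9
s_4 = Round(s_3, k_3) = 0x86CD3
s_5 = Round(s_4, k_4) = 0xEFF38
s_6 = Round(s_5, k_5) = 0x4F41B
s_7 = Round(s_6, k_6) = 0x03F46
s_8 = Round(s_7, k_7) = 0x274C8

0xDEFF9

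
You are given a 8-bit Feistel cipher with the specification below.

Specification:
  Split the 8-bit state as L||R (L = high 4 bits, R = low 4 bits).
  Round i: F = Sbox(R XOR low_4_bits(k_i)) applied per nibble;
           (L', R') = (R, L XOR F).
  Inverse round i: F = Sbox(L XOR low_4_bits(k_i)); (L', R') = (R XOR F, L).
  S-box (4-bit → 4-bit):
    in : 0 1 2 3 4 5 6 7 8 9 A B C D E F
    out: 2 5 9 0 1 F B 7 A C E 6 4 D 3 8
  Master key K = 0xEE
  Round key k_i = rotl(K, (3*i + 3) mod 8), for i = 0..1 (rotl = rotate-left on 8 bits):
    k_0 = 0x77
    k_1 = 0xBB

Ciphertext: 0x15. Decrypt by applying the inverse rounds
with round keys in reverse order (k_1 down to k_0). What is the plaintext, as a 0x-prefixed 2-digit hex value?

s_0 = ciphertext = 0x15
s_1 = InvRound(s_0, k_1) = 0xB1
s_2 = InvRound(s_1, k_0) = 0x5B

0x5B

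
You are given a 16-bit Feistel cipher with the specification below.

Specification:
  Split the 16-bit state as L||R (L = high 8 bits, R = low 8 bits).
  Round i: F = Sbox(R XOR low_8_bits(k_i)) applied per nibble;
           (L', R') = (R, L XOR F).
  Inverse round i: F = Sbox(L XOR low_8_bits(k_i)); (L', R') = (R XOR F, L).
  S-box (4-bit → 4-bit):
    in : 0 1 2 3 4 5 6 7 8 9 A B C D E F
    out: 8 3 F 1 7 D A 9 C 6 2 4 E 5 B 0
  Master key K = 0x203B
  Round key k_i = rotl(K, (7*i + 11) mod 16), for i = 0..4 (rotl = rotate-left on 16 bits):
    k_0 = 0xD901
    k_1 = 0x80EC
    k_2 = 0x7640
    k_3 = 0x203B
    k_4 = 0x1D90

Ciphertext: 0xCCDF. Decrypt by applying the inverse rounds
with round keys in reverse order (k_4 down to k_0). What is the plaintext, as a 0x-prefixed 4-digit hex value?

0x5714

s_0 = ciphertext = 0xCCDF
s_1 = InvRound(s_0, k_4) = 0x01CC
s_2 = InvRound(s_1, k_3) = 0xDE01
s_3 = InvRound(s_2, k_2) = 0x6ADE
s_4 = InvRound(s_3, k_1) = 0x146A
s_5 = InvRound(s_4, k_0) = 0x5714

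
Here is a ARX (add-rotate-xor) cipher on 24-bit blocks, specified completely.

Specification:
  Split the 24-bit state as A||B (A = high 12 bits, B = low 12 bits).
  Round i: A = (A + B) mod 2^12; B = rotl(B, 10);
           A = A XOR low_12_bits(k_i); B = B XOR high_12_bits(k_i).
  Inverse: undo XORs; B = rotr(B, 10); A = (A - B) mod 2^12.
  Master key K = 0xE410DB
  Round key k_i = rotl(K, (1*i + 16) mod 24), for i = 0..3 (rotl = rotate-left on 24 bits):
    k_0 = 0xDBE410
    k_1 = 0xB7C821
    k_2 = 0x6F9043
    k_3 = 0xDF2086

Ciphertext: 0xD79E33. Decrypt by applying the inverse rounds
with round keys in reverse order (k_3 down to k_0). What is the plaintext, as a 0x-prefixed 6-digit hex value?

s_0 = ciphertext = 0xD79E33
s_1 = InvRound(s_0, k_3) = 0xEFBF04
s_2 = InvRound(s_1, k_2) = 0x6C27F6
s_3 = InvRound(s_2, k_1) = 0xCB822B
s_4 = InvRound(s_3, k_0) = 0xA51E57

0xA51E57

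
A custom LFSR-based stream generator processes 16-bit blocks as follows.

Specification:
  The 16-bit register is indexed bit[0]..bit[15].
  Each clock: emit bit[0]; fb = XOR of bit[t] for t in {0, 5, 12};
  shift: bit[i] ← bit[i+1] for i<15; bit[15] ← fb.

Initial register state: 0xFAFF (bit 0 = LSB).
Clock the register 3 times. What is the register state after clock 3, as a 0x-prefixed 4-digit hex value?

reg_0 = 0xFAFF
clock 1: out=1, reg = 0xFD7F
clock 2: out=1, reg = 0xFEBF
clock 3: out=1, reg = 0xFF5F

0xFF5F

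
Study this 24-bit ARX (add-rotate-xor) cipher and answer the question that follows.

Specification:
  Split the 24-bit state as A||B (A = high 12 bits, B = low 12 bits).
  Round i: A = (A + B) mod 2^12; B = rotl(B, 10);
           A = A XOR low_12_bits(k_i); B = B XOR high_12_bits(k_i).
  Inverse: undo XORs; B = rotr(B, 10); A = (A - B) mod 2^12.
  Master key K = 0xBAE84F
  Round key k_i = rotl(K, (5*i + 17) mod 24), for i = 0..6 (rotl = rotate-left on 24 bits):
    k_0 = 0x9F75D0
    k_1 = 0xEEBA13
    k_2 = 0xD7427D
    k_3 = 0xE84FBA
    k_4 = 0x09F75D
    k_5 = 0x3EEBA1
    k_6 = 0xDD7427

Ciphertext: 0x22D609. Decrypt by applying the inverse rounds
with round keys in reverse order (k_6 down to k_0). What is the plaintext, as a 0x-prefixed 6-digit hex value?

s_0 = ciphertext = 0x22D609
s_1 = InvRound(s_0, k_6) = 0x690F7A
s_2 = InvRound(s_1, k_5) = 0xADE253
s_3 = InvRound(s_2, k_4) = 0x253B30
s_4 = InvRound(s_3, k_3) = 0x7186D1
s_5 = InvRound(s_4, k_2) = 0x6CFE96
s_6 = InvRound(s_5, k_1) = 0xAE81F4
s_7 = InvRound(s_6, k_0) = 0xF2A00E

0xF2A00E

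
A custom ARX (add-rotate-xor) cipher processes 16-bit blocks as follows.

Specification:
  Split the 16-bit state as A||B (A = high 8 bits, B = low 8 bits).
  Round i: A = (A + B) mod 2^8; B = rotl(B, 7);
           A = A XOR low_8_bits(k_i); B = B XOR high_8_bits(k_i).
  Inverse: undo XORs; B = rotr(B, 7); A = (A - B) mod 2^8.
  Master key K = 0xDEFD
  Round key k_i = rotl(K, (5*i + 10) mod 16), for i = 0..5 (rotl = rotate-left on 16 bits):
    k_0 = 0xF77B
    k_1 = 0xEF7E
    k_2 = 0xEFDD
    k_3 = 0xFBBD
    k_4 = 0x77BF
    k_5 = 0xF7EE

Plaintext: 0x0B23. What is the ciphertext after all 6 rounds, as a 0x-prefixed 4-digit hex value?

s_0 = plaintext = 0x0B23
s_1 = Round(s_0, k_0) = 0x5566
s_2 = Round(s_1, k_1) = 0xC5DC
s_3 = Round(s_2, k_2) = 0x7C81
s_4 = Round(s_3, k_3) = 0x403B
s_5 = Round(s_4, k_4) = 0xC4EA
s_6 = Round(s_5, k_5) = 0x4082

0x4082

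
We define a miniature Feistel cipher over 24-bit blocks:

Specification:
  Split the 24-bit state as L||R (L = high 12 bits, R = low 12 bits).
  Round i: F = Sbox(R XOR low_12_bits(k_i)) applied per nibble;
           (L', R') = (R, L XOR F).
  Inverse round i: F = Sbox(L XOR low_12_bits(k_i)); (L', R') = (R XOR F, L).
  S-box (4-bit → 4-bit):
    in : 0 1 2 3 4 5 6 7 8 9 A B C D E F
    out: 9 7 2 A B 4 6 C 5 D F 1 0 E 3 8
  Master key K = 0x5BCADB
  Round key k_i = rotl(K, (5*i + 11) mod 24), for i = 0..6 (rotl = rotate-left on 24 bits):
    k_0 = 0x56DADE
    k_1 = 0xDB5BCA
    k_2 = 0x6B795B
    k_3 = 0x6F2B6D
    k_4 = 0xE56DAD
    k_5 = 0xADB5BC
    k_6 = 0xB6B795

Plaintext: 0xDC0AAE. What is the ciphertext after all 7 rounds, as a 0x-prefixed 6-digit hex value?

0x84DDC9

s_0 = plaintext = 0xDC0AAE
s_1 = Round(s_0, k_0) = 0xAAE409
s_2 = Round(s_1, k_1) = 0x4092A4
s_3 = Round(s_2, k_2) = 0x2A4581
s_4 = Round(s_3, k_3) = 0x581194
s_5 = Round(s_4, k_4) = 0x19452C
s_6 = Round(s_5, k_5) = 0x52C84D
s_7 = Round(s_6, k_6) = 0x84DDC9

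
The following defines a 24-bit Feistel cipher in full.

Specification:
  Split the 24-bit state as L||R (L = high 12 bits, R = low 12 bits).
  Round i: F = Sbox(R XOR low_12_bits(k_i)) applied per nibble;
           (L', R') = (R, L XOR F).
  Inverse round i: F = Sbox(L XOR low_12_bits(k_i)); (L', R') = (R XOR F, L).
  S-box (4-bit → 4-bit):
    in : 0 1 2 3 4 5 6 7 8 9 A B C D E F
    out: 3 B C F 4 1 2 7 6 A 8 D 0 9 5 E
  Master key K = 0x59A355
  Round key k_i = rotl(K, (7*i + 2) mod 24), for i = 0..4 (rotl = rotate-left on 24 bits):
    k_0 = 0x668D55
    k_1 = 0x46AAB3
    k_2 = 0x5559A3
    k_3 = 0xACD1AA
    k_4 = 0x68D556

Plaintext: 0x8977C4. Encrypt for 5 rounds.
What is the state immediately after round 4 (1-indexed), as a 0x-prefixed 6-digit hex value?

s_0 = plaintext = 0x8977C4
s_1 = Round(s_0, k_0) = 0x7C403C
s_2 = Round(s_1, k_1) = 0x03CFAA
s_3 = Round(s_2, k_2) = 0xFAA206
s_4 = Round(s_3, k_3) = 0x20602A
s_5 = Round(s_4, k_4) = 0x02A376

0x20602A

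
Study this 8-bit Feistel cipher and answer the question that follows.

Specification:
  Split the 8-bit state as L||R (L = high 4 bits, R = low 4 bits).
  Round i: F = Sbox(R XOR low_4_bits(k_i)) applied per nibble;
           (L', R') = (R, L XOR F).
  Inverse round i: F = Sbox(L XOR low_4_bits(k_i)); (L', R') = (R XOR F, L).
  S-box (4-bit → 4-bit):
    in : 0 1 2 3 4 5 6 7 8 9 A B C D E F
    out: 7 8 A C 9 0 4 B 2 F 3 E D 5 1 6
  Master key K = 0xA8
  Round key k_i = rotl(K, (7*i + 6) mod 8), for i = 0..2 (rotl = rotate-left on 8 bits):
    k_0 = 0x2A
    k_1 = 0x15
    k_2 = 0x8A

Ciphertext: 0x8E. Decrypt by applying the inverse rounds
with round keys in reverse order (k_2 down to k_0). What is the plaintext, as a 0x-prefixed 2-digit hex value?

0x70

s_0 = ciphertext = 0x8E
s_1 = InvRound(s_0, k_2) = 0x48
s_2 = InvRound(s_1, k_1) = 0x04
s_3 = InvRound(s_2, k_0) = 0x70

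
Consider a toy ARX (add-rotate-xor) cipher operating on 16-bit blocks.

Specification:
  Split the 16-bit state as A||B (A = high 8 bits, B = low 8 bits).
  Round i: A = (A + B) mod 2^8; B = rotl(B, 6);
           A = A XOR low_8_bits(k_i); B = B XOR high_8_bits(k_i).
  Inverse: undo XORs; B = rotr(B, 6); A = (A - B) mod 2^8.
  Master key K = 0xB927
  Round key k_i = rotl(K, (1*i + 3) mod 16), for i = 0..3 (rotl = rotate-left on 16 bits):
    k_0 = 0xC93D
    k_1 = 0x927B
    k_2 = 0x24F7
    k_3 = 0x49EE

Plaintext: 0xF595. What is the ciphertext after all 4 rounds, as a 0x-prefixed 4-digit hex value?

0x9EDB

s_0 = plaintext = 0xF595
s_1 = Round(s_0, k_0) = 0xB7AC
s_2 = Round(s_1, k_1) = 0x18B9
s_3 = Round(s_2, k_2) = 0x264A
s_4 = Round(s_3, k_3) = 0x9EDB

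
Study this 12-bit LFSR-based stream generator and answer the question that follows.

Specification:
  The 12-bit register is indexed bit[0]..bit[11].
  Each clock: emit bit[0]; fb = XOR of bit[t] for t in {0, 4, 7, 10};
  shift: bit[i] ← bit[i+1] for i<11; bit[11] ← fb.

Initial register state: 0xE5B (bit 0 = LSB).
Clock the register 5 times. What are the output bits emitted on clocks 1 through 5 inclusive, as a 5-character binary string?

11011

reg_0 = 0xE5B
clock 1: out=1, reg = 0xF2D
clock 2: out=1, reg = 0x796
clock 3: out=0, reg = 0xBCB
clock 4: out=1, reg = 0x5E5
clock 5: out=1, reg = 0xAF2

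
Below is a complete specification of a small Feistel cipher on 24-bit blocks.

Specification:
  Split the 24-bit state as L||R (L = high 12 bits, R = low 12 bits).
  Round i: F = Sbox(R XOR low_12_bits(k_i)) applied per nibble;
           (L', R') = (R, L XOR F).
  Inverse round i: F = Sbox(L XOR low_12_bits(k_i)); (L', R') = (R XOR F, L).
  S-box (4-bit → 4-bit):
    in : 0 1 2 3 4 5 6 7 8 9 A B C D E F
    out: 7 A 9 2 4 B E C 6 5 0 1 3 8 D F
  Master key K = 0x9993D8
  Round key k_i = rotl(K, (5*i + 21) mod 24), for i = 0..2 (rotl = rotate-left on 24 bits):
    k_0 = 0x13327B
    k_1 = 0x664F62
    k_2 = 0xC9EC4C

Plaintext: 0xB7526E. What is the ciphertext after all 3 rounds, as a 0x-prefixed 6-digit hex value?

0x07DFF4

s_0 = plaintext = 0xB7526E
s_1 = Round(s_0, k_0) = 0x26ECDE
s_2 = Round(s_1, k_1) = 0xCDE07D
s_3 = Round(s_2, k_2) = 0x07DFF4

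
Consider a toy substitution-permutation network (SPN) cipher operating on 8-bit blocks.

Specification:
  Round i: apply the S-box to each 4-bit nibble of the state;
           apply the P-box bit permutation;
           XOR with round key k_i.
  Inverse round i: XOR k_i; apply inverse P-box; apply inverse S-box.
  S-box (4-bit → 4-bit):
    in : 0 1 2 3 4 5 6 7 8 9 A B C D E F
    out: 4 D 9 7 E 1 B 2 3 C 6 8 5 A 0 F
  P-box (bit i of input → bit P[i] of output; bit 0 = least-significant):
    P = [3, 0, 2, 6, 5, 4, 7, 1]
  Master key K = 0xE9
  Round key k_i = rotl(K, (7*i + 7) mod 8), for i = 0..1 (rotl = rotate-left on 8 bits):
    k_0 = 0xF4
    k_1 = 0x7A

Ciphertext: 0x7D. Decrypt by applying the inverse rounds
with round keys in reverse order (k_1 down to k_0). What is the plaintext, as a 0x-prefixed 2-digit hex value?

s_0 = ciphertext = 0x7D
s_1 = InvRound(s_0, k_1) = 0xBA
s_2 = InvRound(s_1, k_0) = 0xB1

0xB1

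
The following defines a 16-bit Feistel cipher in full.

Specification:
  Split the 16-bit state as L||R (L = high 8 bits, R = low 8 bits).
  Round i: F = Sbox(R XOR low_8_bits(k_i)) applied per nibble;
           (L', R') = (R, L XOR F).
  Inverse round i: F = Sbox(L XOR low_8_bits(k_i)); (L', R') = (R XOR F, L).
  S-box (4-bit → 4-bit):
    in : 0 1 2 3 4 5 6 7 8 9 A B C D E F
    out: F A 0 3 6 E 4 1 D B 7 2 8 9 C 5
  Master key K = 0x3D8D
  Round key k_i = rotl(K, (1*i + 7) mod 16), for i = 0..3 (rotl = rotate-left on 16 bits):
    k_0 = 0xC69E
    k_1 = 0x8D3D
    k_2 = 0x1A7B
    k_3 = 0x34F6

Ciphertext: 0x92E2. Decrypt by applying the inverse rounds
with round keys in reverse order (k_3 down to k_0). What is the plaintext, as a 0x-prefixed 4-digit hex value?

0xFE93

s_0 = ciphertext = 0x92E2
s_1 = InvRound(s_0, k_3) = 0xA492
s_2 = InvRound(s_1, k_2) = 0x07A4
s_3 = InvRound(s_2, k_1) = 0x9307
s_4 = InvRound(s_3, k_0) = 0xFE93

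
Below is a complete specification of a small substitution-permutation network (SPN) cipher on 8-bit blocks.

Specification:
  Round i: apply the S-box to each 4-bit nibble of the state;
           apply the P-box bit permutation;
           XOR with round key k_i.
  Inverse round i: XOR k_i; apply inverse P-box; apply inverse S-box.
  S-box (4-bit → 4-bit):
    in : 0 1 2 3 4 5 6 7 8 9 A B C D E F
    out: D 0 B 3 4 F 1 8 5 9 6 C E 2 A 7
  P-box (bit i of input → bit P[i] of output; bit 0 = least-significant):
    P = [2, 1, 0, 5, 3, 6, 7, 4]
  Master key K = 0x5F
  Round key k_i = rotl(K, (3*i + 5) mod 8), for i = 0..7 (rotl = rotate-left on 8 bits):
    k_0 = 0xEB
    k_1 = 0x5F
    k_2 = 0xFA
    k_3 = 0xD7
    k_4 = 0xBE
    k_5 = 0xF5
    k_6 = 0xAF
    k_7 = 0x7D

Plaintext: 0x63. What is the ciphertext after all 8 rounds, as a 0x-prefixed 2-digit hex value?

0x32

s_0 = plaintext = 0x63
s_1 = Round(s_0, k_0) = 0xE5
s_2 = Round(s_1, k_1) = 0x28
s_3 = Round(s_2, k_2) = 0xA7
s_4 = Round(s_3, k_3) = 0x37
s_5 = Round(s_4, k_4) = 0xD6
s_6 = Round(s_5, k_5) = 0xB1
s_7 = Round(s_6, k_6) = 0x3F
s_8 = Round(s_7, k_7) = 0x32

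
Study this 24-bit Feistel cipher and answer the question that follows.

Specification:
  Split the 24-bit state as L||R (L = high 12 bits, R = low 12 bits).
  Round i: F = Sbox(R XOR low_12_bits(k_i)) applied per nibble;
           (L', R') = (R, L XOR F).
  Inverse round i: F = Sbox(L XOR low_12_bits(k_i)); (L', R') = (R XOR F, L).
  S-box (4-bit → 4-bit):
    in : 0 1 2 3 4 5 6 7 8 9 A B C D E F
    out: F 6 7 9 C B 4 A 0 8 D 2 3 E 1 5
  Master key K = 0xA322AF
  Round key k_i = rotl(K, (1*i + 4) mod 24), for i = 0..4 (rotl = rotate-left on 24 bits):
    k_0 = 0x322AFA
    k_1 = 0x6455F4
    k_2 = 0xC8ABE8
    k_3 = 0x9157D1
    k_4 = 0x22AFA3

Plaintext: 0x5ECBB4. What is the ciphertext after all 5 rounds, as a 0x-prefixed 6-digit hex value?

0xFB306E

s_0 = plaintext = 0x5ECBB4
s_1 = Round(s_0, k_0) = 0xBB432D
s_2 = Round(s_1, k_1) = 0x32DF5C
s_3 = Round(s_2, k_2) = 0xF5CF01
s_4 = Round(s_3, k_3) = 0xF01FB3
s_5 = Round(s_4, k_4) = 0xFB306E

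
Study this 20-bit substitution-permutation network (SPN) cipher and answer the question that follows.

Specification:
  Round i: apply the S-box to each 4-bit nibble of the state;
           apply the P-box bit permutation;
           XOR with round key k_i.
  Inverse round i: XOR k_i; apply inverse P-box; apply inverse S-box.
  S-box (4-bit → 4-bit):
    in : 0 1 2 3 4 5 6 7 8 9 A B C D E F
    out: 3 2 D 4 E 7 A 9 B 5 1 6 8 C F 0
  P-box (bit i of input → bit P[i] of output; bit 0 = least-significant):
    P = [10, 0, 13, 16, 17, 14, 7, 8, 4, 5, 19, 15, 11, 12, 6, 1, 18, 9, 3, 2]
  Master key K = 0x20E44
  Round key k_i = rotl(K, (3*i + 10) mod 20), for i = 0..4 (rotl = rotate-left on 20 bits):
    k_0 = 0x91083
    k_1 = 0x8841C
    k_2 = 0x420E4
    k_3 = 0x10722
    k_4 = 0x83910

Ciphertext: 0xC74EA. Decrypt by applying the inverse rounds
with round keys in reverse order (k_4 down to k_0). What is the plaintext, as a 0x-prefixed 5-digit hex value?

0x5B535

s_0 = ciphertext = 0xC74EA
s_1 = InvRound(s_0, k_4) = 0x9204A
s_2 = InvRound(s_1, k_3) = 0xB3BC9
s_3 = InvRound(s_2, k_2) = 0xE0B76
s_4 = InvRound(s_3, k_1) = 0x5267A
s_5 = InvRound(s_4, k_0) = 0x5B535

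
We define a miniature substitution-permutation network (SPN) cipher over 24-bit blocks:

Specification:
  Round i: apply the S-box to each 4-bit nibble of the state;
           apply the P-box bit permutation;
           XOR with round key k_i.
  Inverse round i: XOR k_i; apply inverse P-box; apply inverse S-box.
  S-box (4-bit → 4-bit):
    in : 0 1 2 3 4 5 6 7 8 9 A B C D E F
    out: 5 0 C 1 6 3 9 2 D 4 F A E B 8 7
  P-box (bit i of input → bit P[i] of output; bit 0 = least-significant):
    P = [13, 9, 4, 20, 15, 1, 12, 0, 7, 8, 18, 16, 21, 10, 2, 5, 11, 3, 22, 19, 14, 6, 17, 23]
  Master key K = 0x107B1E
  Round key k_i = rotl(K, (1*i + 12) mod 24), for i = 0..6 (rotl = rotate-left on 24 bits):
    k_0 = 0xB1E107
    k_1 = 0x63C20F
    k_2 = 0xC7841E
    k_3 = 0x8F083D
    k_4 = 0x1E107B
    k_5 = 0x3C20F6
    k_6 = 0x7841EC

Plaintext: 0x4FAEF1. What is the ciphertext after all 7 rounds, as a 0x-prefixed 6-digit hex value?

s_0 = plaintext = 0x4FAEF1
s_1 = Round(s_0, k_0) = 0xD27D69
s_2 = Round(s_1, k_1) = 0xAA07DE
s_3 = Round(s_2, k_2) = 0x3D4D51
s_4 = Round(s_3, k_3) = 0x86C5B3
s_5 = Round(s_4, k_4) = 0x947DDC
s_6 = Round(s_5, k_5) = 0x6FA76D
s_7 = Round(s_6, k_6) = 0x88AEC1

0x88AEC1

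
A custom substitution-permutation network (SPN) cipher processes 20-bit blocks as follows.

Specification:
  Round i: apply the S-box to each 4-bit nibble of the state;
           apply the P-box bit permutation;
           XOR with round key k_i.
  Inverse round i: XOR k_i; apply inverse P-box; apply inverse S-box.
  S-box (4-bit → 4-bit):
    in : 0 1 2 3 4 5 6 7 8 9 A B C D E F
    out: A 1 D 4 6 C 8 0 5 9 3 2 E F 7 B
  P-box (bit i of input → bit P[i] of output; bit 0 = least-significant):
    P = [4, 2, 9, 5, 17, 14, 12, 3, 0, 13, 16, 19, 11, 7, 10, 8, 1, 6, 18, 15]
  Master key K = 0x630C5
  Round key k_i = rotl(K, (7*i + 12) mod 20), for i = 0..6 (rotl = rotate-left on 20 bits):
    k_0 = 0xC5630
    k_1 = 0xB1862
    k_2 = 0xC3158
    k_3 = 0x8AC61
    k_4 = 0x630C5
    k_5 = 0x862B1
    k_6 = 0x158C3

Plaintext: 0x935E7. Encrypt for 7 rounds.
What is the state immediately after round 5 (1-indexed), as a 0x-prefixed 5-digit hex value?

s_0 = plaintext = 0x935E7
s_1 = Round(s_0, k_0) = 0x78232
s_2 = Round(s_1, k_1) = 0x20653
s_3 = Round(s_2, k_2) = 0x0A2D2
s_4 = Round(s_3, k_3) = 0x37698
s_5 = Round(s_4, k_4) = 0x832DD
s_6 = Round(s_5, k_5) = 0x7348E
s_7 = Round(s_6, k_6) = 0x26ED7

0x832DD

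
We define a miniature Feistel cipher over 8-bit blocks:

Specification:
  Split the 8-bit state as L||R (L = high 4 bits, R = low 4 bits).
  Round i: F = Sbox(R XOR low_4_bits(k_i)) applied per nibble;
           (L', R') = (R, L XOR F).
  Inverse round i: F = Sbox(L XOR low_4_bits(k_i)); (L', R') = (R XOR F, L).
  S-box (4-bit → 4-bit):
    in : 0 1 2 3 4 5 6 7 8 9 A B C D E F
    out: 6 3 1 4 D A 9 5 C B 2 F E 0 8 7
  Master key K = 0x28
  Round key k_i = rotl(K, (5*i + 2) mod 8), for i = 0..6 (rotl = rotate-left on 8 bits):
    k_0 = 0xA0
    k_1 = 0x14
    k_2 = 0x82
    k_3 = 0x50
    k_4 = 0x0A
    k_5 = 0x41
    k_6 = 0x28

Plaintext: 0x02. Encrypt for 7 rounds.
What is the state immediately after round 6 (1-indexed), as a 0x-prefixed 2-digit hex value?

s_0 = plaintext = 0x02
s_1 = Round(s_0, k_0) = 0x21
s_2 = Round(s_1, k_1) = 0x18
s_3 = Round(s_2, k_2) = 0x83
s_4 = Round(s_3, k_3) = 0x3C
s_5 = Round(s_4, k_4) = 0xCA
s_6 = Round(s_5, k_5) = 0xA3
s_7 = Round(s_6, k_6) = 0x35

0xA3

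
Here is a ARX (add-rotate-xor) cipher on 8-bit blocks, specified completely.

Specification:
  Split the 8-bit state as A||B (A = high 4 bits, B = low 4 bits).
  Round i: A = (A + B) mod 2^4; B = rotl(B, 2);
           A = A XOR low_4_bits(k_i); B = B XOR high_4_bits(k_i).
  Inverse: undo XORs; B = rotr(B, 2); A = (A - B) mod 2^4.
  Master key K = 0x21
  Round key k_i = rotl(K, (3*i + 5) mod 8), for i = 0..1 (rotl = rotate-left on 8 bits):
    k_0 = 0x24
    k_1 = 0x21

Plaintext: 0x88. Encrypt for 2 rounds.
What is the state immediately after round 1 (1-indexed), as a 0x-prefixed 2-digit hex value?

s_0 = plaintext = 0x88
s_1 = Round(s_0, k_0) = 0x40
s_2 = Round(s_1, k_1) = 0x52

0x40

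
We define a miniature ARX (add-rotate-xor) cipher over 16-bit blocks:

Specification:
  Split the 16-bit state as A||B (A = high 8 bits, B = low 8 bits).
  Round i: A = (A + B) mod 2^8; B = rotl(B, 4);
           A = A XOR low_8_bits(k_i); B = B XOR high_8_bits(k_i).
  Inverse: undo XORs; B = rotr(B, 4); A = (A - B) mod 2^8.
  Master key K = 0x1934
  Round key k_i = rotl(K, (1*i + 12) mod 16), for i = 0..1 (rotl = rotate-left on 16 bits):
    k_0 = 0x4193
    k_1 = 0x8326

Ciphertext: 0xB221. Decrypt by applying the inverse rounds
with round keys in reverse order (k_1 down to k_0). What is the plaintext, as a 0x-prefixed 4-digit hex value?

s_0 = ciphertext = 0xB221
s_1 = InvRound(s_0, k_1) = 0x6A2A
s_2 = InvRound(s_1, k_0) = 0x43B6

0x43B6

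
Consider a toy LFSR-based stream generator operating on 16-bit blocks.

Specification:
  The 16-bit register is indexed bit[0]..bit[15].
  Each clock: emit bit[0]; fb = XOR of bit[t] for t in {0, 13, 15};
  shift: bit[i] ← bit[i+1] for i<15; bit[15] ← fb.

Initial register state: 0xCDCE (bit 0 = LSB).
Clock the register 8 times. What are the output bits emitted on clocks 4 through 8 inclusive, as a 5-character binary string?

reg_0 = 0xCDCE
clock 1: out=0, reg = 0xE6E7
clock 2: out=1, reg = 0xF373
clock 3: out=1, reg = 0xF9B9
clock 4: out=1, reg = 0xFCDC
clock 5: out=0, reg = 0x7E6E
clock 6: out=0, reg = 0xBF37
clock 7: out=1, reg = 0xDF9B
clock 8: out=1, reg = 0x6FCD

10011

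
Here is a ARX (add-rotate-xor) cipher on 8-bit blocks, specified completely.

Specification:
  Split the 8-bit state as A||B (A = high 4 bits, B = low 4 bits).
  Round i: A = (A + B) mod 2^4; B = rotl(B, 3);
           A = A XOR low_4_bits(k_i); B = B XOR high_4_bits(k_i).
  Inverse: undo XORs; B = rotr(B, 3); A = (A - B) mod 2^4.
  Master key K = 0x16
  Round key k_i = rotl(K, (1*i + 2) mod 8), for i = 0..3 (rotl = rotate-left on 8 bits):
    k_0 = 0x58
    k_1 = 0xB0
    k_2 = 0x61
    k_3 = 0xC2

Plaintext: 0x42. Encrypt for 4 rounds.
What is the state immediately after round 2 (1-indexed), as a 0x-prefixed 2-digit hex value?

s_0 = plaintext = 0x42
s_1 = Round(s_0, k_0) = 0xE4
s_2 = Round(s_1, k_1) = 0x29
s_3 = Round(s_2, k_2) = 0xAA
s_4 = Round(s_3, k_3) = 0x69

0x29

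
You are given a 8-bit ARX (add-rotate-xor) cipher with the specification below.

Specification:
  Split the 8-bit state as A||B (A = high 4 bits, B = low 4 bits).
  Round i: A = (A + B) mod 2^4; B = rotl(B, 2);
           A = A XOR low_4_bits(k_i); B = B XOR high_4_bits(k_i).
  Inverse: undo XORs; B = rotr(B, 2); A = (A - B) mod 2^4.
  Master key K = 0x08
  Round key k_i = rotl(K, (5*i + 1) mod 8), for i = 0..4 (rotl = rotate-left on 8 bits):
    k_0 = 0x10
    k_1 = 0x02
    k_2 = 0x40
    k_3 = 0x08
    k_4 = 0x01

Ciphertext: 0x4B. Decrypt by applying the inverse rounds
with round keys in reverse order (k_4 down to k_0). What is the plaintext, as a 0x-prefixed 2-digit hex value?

s_0 = ciphertext = 0x4B
s_1 = InvRound(s_0, k_4) = 0x7E
s_2 = InvRound(s_1, k_3) = 0x4B
s_3 = InvRound(s_2, k_2) = 0x5F
s_4 = InvRound(s_3, k_1) = 0x8F
s_5 = InvRound(s_4, k_0) = 0xDB

0xDB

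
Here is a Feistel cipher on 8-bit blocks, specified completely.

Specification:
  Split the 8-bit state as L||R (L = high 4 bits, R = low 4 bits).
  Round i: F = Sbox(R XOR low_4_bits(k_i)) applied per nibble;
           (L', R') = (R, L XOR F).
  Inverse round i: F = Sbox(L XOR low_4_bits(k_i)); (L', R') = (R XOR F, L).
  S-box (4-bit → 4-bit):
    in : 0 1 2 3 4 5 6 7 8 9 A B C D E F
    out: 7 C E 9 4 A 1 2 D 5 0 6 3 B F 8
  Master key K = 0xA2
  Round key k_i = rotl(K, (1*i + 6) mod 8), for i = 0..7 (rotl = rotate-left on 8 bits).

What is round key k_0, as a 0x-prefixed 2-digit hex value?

K = 0xA2
k_0 = rotl(K, (1*0+6) mod 8) = rotl(K, 6) = 0xA8

0xA8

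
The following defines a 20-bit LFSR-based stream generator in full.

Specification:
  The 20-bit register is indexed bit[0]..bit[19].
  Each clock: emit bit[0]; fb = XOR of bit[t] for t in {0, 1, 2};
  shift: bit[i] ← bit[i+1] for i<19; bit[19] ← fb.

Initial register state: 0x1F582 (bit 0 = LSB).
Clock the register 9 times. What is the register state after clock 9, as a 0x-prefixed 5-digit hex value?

reg_0 = 0x1F582
clock 1: out=0, reg = 0x8FAC1
clock 2: out=1, reg = 0xC7D60
clock 3: out=0, reg = 0x63EB0
clock 4: out=0, reg = 0x31F58
clock 5: out=0, reg = 0x18FAC
clock 6: out=0, reg = 0x8C7D6
clock 7: out=0, reg = 0x463EB
clock 8: out=1, reg = 0x231F5
clock 9: out=1, reg = 0x118FA

0x118FA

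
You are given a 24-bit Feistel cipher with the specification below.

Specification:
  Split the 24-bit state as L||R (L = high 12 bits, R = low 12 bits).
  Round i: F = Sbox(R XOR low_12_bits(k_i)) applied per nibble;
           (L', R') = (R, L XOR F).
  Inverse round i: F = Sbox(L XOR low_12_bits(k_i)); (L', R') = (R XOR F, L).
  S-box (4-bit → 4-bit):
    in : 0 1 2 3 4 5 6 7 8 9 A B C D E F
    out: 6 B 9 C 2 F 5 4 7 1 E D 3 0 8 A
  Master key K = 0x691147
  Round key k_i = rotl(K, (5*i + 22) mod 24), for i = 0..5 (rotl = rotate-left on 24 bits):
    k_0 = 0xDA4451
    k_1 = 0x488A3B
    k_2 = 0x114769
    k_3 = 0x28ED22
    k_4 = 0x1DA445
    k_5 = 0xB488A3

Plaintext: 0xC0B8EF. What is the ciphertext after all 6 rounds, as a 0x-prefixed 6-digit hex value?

0x274B72

s_0 = plaintext = 0xC0B8EF
s_1 = Round(s_0, k_0) = 0x8EFFD3
s_2 = Round(s_1, k_1) = 0xFD3768
s_3 = Round(s_2, k_2) = 0x7689B8
s_4 = Round(s_3, k_3) = 0x9B8576
s_5 = Round(s_4, k_4) = 0x576274
s_6 = Round(s_5, k_5) = 0x274B72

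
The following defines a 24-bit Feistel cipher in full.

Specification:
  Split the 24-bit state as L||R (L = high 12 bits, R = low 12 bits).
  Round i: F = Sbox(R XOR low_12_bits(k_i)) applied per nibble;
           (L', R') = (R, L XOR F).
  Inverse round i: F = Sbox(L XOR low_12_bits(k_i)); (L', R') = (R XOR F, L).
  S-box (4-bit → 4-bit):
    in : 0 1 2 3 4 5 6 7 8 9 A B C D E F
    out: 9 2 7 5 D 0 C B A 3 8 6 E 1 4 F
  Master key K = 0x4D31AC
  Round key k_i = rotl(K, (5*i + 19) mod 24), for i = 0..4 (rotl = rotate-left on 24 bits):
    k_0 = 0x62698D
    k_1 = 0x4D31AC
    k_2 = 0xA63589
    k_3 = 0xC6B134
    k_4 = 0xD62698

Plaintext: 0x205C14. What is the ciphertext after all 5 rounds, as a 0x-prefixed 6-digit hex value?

0x88B893

s_0 = plaintext = 0x205C14
s_1 = Round(s_0, k_0) = 0xC14236
s_2 = Round(s_1, k_1) = 0x23692C
s_3 = Round(s_2, k_2) = 0x92CCB6
s_4 = Round(s_3, k_3) = 0xCB688B
s_5 = Round(s_4, k_4) = 0x88B893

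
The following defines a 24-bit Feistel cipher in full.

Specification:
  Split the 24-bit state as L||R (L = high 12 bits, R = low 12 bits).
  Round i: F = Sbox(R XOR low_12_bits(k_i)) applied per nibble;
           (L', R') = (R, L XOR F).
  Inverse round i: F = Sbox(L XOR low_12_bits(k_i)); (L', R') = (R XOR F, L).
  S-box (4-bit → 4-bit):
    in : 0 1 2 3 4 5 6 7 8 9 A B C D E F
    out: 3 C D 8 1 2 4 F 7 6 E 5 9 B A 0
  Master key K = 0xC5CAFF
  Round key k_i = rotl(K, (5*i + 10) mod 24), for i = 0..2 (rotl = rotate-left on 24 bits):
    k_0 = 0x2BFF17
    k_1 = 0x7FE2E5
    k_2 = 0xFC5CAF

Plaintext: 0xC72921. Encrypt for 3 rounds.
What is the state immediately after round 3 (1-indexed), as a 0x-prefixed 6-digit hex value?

0x7E9DE2

s_0 = plaintext = 0xC72921
s_1 = Round(s_0, k_0) = 0x9218F6
s_2 = Round(s_1, k_1) = 0x8F67E9
s_3 = Round(s_2, k_2) = 0x7E9DE2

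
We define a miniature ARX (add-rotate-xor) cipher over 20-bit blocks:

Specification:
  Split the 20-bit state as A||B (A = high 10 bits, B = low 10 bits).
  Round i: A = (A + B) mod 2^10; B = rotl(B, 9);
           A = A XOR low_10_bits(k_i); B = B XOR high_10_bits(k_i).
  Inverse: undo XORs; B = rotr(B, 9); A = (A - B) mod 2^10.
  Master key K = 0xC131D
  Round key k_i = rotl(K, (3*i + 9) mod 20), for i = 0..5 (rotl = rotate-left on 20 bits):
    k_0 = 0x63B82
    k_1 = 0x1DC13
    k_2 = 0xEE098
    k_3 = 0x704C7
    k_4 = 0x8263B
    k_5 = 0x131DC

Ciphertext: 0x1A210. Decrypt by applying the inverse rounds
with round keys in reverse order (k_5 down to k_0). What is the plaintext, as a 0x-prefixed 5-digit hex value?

s_0 = ciphertext = 0x1A210
s_1 = InvRound(s_0, k_5) = 0x3ECB9
s_2 = InvRound(s_1, k_4) = 0x57D61
s_3 = InvRound(s_2, k_3) = 0x16140
s_4 = InvRound(s_3, k_2) = 0xB3DF1
s_5 = InvRound(s_4, k_1) = 0xF430C
s_6 = InvRound(s_5, k_0) = 0xD3505

0xD3505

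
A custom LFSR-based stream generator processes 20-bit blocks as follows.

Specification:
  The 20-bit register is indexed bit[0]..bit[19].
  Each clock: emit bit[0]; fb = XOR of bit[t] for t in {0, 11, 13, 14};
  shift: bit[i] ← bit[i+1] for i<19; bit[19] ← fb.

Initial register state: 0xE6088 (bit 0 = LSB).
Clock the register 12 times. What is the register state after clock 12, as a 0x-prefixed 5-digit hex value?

0x98EE6

reg_0 = 0xE6088
clock 1: out=0, reg = 0x73044
clock 2: out=0, reg = 0xB9822
clock 3: out=0, reg = 0xDCC11
clock 4: out=1, reg = 0xEE608
clock 5: out=0, reg = 0x77304
clock 6: out=0, reg = 0x3B982
clock 7: out=0, reg = 0x1DCC1
clock 8: out=1, reg = 0x8EE60
clock 9: out=0, reg = 0xC7730
clock 10: out=0, reg = 0x63B98
clock 11: out=0, reg = 0x31DCC
clock 12: out=0, reg = 0x98EE6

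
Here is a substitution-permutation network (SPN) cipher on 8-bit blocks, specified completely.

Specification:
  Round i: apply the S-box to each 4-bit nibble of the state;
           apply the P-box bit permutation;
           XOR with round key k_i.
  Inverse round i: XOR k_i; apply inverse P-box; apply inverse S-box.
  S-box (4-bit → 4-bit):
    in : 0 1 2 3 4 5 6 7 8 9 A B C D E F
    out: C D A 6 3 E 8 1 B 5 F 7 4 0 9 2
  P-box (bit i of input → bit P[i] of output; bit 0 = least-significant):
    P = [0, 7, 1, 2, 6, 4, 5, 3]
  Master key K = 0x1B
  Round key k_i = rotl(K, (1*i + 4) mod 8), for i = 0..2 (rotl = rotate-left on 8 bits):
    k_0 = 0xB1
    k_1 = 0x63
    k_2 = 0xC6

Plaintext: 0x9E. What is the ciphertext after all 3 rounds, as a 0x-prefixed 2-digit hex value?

0x0A

s_0 = plaintext = 0x9E
s_1 = Round(s_0, k_0) = 0xD4
s_2 = Round(s_1, k_1) = 0xE2
s_3 = Round(s_2, k_2) = 0x0A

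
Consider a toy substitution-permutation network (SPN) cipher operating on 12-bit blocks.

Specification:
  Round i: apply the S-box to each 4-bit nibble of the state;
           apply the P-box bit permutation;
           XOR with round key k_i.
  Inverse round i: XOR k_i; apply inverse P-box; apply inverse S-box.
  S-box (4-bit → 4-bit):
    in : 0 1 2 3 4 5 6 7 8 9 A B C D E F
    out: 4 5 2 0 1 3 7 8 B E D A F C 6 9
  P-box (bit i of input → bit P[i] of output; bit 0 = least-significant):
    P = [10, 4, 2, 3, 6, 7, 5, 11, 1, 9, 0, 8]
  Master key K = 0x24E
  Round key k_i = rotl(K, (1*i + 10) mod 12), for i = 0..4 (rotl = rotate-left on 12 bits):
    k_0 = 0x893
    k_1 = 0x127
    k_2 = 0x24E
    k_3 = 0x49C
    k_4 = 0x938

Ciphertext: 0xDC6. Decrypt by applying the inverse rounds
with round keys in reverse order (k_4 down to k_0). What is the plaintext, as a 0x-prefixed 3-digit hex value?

s_0 = ciphertext = 0xDC6
s_1 = InvRound(s_0, k_4) = 0x46C
s_2 = InvRound(s_1, k_3) = 0x362
s_3 = InvRound(s_2, k_2) = 0x70D
s_4 = InvRound(s_3, k_1) = 0x50F
s_5 = InvRound(s_4, k_0) = 0x7BC

0x7BC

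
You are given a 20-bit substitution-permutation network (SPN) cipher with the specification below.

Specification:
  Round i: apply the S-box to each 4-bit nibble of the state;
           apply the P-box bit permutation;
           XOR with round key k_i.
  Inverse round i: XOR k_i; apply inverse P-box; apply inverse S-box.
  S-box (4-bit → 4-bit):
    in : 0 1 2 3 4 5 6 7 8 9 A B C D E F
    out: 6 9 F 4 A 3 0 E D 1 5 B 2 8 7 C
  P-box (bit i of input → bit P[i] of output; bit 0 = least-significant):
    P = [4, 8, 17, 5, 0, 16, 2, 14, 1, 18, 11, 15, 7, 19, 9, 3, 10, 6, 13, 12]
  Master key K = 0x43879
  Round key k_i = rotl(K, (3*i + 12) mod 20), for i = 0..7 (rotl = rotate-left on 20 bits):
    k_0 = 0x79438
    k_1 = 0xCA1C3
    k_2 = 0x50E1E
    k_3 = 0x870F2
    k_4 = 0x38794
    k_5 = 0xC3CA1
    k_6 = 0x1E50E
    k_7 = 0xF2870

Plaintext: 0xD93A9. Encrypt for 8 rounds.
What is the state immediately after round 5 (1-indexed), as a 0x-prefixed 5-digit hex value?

0x425F6

s_0 = plaintext = 0xD93A9
s_1 = Round(s_0, k_0) = 0x78CAD
s_2 = Round(s_1, k_1) = 0x8932E
s_3 = Round(s_2, k_2) = 0x6738B
s_4 = Round(s_3, k_3) = 0x03BCF
s_5 = Round(s_4, k_4) = 0x425F6
s_6 = Round(s_5, k_5) = 0x06E6F
s_7 = Round(s_6, k_6) = 0x7CD6C
s_8 = Round(s_7, k_7) = 0x79930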